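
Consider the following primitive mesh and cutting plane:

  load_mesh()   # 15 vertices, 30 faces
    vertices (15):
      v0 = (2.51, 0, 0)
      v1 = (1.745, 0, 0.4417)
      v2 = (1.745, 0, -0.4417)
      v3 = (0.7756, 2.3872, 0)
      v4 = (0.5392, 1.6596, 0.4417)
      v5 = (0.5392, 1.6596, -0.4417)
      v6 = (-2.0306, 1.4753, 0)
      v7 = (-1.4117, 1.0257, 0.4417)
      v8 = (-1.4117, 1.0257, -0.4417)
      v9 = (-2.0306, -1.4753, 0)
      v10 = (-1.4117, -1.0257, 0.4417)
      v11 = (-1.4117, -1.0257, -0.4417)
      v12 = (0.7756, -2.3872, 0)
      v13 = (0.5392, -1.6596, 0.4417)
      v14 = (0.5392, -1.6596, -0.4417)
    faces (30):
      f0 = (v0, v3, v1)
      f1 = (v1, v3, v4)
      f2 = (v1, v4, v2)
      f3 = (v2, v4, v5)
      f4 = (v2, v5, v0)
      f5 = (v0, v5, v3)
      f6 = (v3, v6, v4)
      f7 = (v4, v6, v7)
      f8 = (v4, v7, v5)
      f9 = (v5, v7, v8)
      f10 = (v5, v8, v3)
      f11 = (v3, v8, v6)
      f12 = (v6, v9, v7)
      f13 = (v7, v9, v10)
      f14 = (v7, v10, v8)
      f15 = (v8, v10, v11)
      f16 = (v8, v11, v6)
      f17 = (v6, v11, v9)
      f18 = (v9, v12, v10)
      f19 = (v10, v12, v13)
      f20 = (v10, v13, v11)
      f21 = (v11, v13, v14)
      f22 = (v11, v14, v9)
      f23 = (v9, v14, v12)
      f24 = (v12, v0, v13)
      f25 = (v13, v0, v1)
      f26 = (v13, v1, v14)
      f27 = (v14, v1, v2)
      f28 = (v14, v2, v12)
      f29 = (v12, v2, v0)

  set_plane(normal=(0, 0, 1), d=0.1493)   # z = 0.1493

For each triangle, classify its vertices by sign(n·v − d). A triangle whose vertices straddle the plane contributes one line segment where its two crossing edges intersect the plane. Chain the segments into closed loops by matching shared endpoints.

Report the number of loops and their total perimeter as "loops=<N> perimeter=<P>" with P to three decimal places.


Straddling triangles (20 of 30):
  (v0,v3,v1) [--+] → (1.10327, 1.5803, 0.1493)–(2.25142, 0, 0.1493)  len=1.9534
  (v1,v3,v4) [+-+] → (1.10327, 1.5803, 0.1493)–(0.695694, 2.14126, 0.1493)  len=0.6934
  (v1,v4,v2) [++-] → (0.938312, 1.11028, 0.1493)–(1.745, 0, 0.1493)  len=1.3724
  (v2,v4,v5) [-+-] → (0.938312, 1.11028, 0.1493)–(0.5392, 1.6596, 0.1493)  len=0.6790
  (v3,v6,v4) [--+] → (-1.16198, 1.5376, 0.1493)–(0.695694, 2.14126, 0.1493)  len=1.9533
  (v4,v6,v7) [+-+] → (-1.16198, 1.5376, 0.1493)–(-1.8214, 1.32333, 0.1493)  len=0.6934
  (v4,v7,v5) [++-] → (-0.765964, 1.23552, 0.1493)–(0.5392, 1.6596, 0.1493)  len=1.3723
  (v5,v7,v8) [-+-] → (-0.765964, 1.23552, 0.1493)–(-1.4117, 1.0257, 0.1493)  len=0.6790
  (v6,v9,v7) [--+] → (-1.8214, -0.629931, 0.1493)–(-1.8214, 1.32333, 0.1493)  len=1.9533
  (v7,v9,v10) [+-+] → (-1.8214, -0.629931, 0.1493)–(-1.8214, -1.32333, 0.1493)  len=0.6934
  (v7,v10,v8) [++-] → (-1.4117, -0.346699, 0.1493)–(-1.4117, 1.0257, 0.1493)  len=1.3724
  (v8,v10,v11) [-+-] → (-1.4117, -0.346699, 0.1493)–(-1.4117, -1.0257, 0.1493)  len=0.6790
  (v9,v12,v10) [--+] → (0.0362659, -1.927, 0.1493)–(-1.8214, -1.32333, 0.1493)  len=1.9533
  (v10,v12,v13) [+-+] → (0.0362659, -1.927, 0.1493)–(0.695694, -2.14126, 0.1493)  len=0.6934
  (v10,v13,v11) [++-] → (-0.106536, -1.44978, 0.1493)–(-1.4117, -1.0257, 0.1493)  len=1.3723
  (v11,v13,v14) [-+-] → (-0.106536, -1.44978, 0.1493)–(0.5392, -1.6596, 0.1493)  len=0.6790
  (v12,v0,v13) [--+] → (1.84385, -0.560965, 0.1493)–(0.695694, -2.14126, 0.1493)  len=1.9534
  (v13,v0,v1) [+-+] → (1.84385, -0.560965, 0.1493)–(2.25142, 0, 0.1493)  len=0.6934
  (v13,v1,v14) [++-] → (1.34589, -0.549317, 0.1493)–(0.5392, -1.6596, 0.1493)  len=1.3724
  (v14,v1,v2) [-+-] → (1.34589, -0.549317, 0.1493)–(1.745, 0, 0.1493)  len=0.6790

Chained into 2 loop(s):
  loop 1: 10 segments, perimeter = 13.2335
  loop 2: 10 segments, perimeter = 10.2568
Total perimeter = 23.490

loops=2 perimeter=23.490


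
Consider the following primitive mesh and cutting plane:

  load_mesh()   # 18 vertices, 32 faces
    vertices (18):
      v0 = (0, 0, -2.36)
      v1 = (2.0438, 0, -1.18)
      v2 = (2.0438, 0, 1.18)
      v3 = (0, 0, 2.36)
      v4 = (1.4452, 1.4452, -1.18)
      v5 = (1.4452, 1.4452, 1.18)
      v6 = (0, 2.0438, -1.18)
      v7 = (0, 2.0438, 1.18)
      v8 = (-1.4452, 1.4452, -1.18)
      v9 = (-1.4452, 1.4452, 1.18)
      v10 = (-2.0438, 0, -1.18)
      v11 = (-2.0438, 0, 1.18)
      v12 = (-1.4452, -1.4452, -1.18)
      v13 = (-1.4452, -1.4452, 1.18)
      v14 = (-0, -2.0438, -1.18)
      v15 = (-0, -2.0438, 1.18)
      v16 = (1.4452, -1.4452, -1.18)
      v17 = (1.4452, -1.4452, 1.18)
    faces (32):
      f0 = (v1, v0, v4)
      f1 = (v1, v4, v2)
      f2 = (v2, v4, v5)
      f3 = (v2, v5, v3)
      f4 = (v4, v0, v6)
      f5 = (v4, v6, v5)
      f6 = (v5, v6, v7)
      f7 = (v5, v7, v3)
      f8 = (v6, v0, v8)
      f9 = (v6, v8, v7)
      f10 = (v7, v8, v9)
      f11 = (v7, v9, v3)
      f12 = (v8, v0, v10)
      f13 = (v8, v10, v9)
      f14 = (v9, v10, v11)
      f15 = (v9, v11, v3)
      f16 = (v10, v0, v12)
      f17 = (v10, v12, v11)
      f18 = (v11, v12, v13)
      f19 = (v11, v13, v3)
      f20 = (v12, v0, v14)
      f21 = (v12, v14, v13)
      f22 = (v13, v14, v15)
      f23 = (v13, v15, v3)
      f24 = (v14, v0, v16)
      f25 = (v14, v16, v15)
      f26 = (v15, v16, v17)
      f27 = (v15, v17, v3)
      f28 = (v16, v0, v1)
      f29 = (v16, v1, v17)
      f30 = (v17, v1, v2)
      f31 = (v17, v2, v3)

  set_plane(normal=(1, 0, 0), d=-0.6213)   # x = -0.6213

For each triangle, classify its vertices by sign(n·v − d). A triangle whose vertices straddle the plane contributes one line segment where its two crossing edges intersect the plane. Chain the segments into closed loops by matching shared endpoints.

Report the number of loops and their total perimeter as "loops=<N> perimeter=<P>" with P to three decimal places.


Straddling triangles (12 of 32):
  (v6,v0,v8) [++-] → (-0.6213, 0.6213, -1.85271)–(-0.6213, 1.78646, -1.18)  len=1.3454
  (v6,v8,v7) [+-+] → (-0.6213, 1.78646, -1.18)–(-0.6213, 1.78646, 0.165422)  len=1.3454
  (v7,v8,v9) [+--] → (-0.6213, 1.78646, 0.165422)–(-0.6213, 1.78646, 1.18)  len=1.0146
  (v7,v9,v3) [+-+] → (-0.6213, 1.78646, 1.18)–(-0.6213, 0.6213, 1.85271)  len=1.3454
  (v8,v0,v10) [-+-] → (-0.6213, 0.6213, -1.85271)–(-0.6213, 0, -2.00129)  len=0.6388
  (v9,v11,v3) [--+] → (-0.6213, 0, 2.00129)–(-0.6213, 0.6213, 1.85271)  len=0.6388
  (v10,v0,v12) [-+-] → (-0.6213, 0, -2.00129)–(-0.6213, -0.6213, -1.85271)  len=0.6388
  (v11,v13,v3) [--+] → (-0.6213, -0.6213, 1.85271)–(-0.6213, 0, 2.00129)  len=0.6388
  (v12,v0,v14) [-++] → (-0.6213, -0.6213, -1.85271)–(-0.6213, -1.78646, -1.18)  len=1.3454
  (v12,v14,v13) [-+-] → (-0.6213, -1.78646, -1.18)–(-0.6213, -1.78646, -0.165422)  len=1.0146
  (v13,v14,v15) [-++] → (-0.6213, -1.78646, -0.165422)–(-0.6213, -1.78646, 1.18)  len=1.3454
  (v13,v15,v3) [-++] → (-0.6213, -1.78646, 1.18)–(-0.6213, -0.6213, 1.85271)  len=1.3454

Chained into 1 loop(s):
  loop 1: 12 segments, perimeter = 12.6569
Total perimeter = 12.657

loops=1 perimeter=12.657


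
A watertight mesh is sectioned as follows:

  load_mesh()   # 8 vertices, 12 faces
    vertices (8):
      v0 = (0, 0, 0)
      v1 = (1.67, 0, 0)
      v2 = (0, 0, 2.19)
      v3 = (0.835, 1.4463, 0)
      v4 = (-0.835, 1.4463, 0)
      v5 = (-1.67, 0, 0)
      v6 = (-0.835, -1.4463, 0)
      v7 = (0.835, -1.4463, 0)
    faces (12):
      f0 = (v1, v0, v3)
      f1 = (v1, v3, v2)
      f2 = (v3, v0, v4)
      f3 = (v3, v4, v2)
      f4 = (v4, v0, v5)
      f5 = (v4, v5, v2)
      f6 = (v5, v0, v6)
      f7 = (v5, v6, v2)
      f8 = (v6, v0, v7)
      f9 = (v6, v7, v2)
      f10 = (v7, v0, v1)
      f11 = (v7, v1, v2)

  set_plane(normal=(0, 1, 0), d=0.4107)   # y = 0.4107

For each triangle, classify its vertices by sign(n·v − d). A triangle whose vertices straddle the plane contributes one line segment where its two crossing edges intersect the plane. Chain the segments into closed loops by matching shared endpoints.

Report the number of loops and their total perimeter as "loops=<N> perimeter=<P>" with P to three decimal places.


loops=1 perimeter=7.284

Straddling triangles (6 of 12):
  (v1,v0,v3) [--+] → (0.237112, 0.4107, 0)–(1.43289, 0.4107, 0)  len=1.1958
  (v1,v3,v2) [-+-] → (1.43289, 0.4107, 0)–(0.237112, 0.4107, 1.56811)  len=1.9720
  (v3,v0,v4) [+-+] → (0.237112, 0.4107, 0)–(-0.237112, 0.4107, 0)  len=0.4742
  (v3,v4,v2) [++-] → (-0.237112, 0.4107, 1.56811)–(0.237112, 0.4107, 1.56811)  len=0.4742
  (v4,v0,v5) [+--] → (-0.237112, 0.4107, 0)–(-1.43289, 0.4107, 0)  len=1.1958
  (v4,v5,v2) [+--] → (-1.43289, 0.4107, 0)–(-0.237112, 0.4107, 1.56811)  len=1.9720

Chained into 1 loop(s):
  loop 1: 6 segments, perimeter = 7.2840
Total perimeter = 7.284


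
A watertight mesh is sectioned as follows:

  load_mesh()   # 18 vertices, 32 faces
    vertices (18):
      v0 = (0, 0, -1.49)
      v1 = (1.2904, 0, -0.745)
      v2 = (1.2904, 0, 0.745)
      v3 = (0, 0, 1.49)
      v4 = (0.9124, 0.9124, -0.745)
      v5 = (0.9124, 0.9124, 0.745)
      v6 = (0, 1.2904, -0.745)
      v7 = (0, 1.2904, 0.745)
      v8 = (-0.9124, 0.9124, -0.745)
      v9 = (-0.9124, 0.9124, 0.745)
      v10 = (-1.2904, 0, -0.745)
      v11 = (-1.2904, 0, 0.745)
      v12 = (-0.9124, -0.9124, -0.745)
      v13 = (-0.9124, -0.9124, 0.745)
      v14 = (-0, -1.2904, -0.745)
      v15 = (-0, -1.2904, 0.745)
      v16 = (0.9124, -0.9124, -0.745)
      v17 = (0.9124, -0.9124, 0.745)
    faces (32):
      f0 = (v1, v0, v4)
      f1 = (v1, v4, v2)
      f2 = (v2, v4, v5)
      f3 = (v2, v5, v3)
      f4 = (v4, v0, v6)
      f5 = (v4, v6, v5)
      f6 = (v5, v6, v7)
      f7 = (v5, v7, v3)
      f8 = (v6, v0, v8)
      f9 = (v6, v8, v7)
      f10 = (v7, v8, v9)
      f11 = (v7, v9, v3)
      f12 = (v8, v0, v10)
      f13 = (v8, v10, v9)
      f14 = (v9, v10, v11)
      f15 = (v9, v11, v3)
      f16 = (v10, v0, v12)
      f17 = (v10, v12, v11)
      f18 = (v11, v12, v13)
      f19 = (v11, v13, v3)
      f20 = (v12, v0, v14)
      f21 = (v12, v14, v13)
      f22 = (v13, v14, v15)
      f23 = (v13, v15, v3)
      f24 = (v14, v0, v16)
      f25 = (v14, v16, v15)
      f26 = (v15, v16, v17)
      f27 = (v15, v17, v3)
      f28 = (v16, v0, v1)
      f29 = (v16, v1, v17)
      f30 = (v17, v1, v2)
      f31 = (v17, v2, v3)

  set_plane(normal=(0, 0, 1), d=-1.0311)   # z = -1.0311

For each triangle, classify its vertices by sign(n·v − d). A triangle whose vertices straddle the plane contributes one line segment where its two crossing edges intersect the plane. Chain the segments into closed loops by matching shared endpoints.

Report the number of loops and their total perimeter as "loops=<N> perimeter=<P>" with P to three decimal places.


loops=1 perimeter=4.867

Straddling triangles (8 of 32):
  (v1,v0,v4) [+-+] → (0.794852, 0, -1.0311)–(0.562014, 0.562014, -1.0311)  len=0.6083
  (v4,v0,v6) [+-+] → (0.562014, 0.562014, -1.0311)–(0, 0.794852, -1.0311)  len=0.6083
  (v6,v0,v8) [+-+] → (0, 0.794852, -1.0311)–(-0.562014, 0.562014, -1.0311)  len=0.6083
  (v8,v0,v10) [+-+] → (-0.562014, 0.562014, -1.0311)–(-0.794852, 0, -1.0311)  len=0.6083
  (v10,v0,v12) [+-+] → (-0.794852, 0, -1.0311)–(-0.562014, -0.562014, -1.0311)  len=0.6083
  (v12,v0,v14) [+-+] → (-0.562014, -0.562014, -1.0311)–(0, -0.794852, -1.0311)  len=0.6083
  (v14,v0,v16) [+-+] → (0, -0.794852, -1.0311)–(0.562014, -0.562014, -1.0311)  len=0.6083
  (v16,v0,v1) [+-+] → (0.562014, -0.562014, -1.0311)–(0.794852, 0, -1.0311)  len=0.6083

Chained into 1 loop(s):
  loop 1: 8 segments, perimeter = 4.8667
Total perimeter = 4.867


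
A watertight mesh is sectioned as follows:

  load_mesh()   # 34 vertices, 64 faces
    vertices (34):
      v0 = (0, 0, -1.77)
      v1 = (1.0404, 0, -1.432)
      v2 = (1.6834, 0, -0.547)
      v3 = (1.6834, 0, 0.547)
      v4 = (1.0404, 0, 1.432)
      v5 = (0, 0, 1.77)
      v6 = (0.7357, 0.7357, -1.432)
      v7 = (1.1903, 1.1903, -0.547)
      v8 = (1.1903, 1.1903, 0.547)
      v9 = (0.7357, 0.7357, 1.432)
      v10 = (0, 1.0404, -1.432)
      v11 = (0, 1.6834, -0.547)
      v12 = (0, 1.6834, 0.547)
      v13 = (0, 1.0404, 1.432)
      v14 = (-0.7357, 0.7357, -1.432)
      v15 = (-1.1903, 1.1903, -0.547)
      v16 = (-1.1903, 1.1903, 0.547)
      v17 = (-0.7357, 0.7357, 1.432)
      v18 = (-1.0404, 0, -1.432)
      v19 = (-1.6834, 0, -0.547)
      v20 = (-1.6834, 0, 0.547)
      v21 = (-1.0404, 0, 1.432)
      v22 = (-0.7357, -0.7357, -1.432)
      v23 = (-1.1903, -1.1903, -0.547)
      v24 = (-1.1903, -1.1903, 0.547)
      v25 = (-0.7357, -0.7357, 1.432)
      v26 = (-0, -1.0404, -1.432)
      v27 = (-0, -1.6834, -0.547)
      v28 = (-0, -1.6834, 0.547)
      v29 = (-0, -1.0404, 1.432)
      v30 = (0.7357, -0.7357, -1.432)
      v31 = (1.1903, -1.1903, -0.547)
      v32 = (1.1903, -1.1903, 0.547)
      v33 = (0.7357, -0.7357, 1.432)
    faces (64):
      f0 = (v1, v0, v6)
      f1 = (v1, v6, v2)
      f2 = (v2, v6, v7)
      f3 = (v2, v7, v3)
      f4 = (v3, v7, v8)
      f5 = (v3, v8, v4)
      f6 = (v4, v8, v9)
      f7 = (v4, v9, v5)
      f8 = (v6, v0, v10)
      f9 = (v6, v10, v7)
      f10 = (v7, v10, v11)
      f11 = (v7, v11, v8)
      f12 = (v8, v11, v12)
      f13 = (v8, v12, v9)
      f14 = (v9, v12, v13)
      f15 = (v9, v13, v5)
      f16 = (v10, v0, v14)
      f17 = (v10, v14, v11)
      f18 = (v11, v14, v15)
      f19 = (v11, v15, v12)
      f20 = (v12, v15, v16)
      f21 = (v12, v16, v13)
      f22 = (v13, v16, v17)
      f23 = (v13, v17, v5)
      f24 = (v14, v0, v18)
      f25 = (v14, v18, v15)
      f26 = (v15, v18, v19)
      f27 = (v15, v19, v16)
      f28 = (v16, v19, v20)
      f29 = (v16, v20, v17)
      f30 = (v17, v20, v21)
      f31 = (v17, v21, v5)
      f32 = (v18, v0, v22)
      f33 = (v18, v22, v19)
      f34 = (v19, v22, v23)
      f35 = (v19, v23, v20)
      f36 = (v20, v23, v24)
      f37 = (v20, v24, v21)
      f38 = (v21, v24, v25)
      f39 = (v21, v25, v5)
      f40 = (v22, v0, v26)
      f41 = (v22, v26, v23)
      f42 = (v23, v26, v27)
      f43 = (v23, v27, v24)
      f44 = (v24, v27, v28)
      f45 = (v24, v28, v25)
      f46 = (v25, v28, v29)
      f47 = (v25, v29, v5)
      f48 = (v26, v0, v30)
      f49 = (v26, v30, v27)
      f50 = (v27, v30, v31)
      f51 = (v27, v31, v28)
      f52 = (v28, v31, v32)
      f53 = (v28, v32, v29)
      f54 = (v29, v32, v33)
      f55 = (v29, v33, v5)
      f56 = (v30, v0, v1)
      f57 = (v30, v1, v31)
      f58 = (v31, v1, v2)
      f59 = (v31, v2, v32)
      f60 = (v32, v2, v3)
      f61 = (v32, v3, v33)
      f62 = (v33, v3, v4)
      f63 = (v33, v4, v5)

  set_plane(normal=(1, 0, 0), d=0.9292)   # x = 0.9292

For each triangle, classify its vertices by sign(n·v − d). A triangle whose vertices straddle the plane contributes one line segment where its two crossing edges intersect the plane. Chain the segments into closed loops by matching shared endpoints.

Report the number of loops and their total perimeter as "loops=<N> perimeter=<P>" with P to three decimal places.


Straddling triangles (20 of 64):
  (v1,v0,v6) [+--] → (0.9292, 0, -1.46813)–(0.9292, 0.268493, -1.432)  len=0.2709
  (v1,v6,v2) [+-+] → (0.9292, 0.268493, -1.432)–(0.9292, 0.585486, -1.2513)  len=0.3649
  (v2,v6,v7) [+-+] → (0.9292, 0.585486, -1.2513)–(0.9292, 0.9292, -1.0553)  len=0.3957
  (v4,v8,v9) [++-] → (0.9292, 0.9292, 1.0553)–(0.9292, 0.268493, 1.432)  len=0.7605
  (v4,v9,v5) [+--] → (0.9292, 0.268493, 1.432)–(0.9292, 0, 1.46813)  len=0.2709
  (v6,v10,v7) [--+] → (0.9292, 1.15742, -0.74113)–(0.9292, 0.9292, -1.0553)  len=0.3883
  (v7,v10,v11) [+--] → (0.9292, 1.15742, -0.74113)–(0.9292, 1.29846, -0.547)  len=0.2400
  (v7,v11,v8) [+-+] → (0.9292, 1.29846, -0.547)–(0.9292, 1.29846, 0.307024)  len=0.8540
  (v8,v11,v12) [+--] → (0.9292, 1.29846, 0.307024)–(0.9292, 1.29846, 0.547)  len=0.2400
  (v8,v12,v9) [+--] → (0.9292, 1.29846, 0.547)–(0.9292, 0.9292, 1.0553)  len=0.6283
  (v27,v30,v31) [--+] → (0.9292, -0.9292, -1.0553)–(0.9292, -1.29846, -0.547)  len=0.6283
  (v27,v31,v28) [-+-] → (0.9292, -1.29846, -0.547)–(0.9292, -1.29846, -0.307024)  len=0.2400
  (v28,v31,v32) [-++] → (0.9292, -1.29846, -0.307024)–(0.9292, -1.29846, 0.547)  len=0.8540
  (v28,v32,v29) [-+-] → (0.9292, -1.29846, 0.547)–(0.9292, -1.15742, 0.74113)  len=0.2400
  (v29,v32,v33) [-+-] → (0.9292, -1.15742, 0.74113)–(0.9292, -0.9292, 1.0553)  len=0.3883
  (v30,v0,v1) [--+] → (0.9292, 0, -1.46813)–(0.9292, -0.268493, -1.432)  len=0.2709
  (v30,v1,v31) [-++] → (0.9292, -0.268493, -1.432)–(0.9292, -0.9292, -1.0553)  len=0.7605
  (v32,v3,v33) [++-] → (0.9292, -0.585486, 1.2513)–(0.9292, -0.9292, 1.0553)  len=0.3957
  (v33,v3,v4) [-++] → (0.9292, -0.585486, 1.2513)–(0.9292, -0.268493, 1.432)  len=0.3649
  (v33,v4,v5) [-+-] → (0.9292, -0.268493, 1.432)–(0.9292, 0, 1.46813)  len=0.2709

Chained into 1 loop(s):
  loop 1: 20 segments, perimeter = 8.8269
Total perimeter = 8.827

loops=1 perimeter=8.827


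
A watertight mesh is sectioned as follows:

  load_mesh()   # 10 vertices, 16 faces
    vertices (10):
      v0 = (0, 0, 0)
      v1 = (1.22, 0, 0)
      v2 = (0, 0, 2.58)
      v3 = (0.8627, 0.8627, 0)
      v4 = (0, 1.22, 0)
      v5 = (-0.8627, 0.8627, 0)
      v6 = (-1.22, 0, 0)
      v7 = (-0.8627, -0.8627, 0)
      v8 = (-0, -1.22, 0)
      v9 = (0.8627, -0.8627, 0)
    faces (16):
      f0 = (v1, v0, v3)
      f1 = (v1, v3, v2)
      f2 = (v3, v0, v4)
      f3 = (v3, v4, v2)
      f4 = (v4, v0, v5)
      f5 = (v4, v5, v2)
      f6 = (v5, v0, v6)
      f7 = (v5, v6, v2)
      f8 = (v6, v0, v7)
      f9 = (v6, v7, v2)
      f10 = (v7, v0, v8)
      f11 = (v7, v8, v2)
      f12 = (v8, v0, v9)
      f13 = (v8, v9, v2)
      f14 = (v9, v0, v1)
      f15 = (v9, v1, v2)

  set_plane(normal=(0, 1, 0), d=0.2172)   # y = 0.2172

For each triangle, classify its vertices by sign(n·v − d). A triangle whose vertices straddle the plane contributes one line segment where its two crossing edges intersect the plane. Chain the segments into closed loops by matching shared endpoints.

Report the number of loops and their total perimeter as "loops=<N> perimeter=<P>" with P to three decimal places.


Straddling triangles (8 of 16):
  (v1,v0,v3) [--+] → (0.2172, 0.2172, 0)–(1.13004, 0.2172, 0)  len=0.9128
  (v1,v3,v2) [-+-] → (1.13004, 0.2172, 0)–(0.2172, 0.2172, 1.93044)  len=2.1354
  (v3,v0,v4) [+-+] → (0.2172, 0.2172, 0)–(0, 0.2172, 0)  len=0.2172
  (v3,v4,v2) [++-] → (0, 0.2172, 2.12068)–(0.2172, 0.2172, 1.93044)  len=0.2887
  (v4,v0,v5) [+-+] → (0, 0.2172, 0)–(-0.2172, 0.2172, 0)  len=0.2172
  (v4,v5,v2) [++-] → (-0.2172, 0.2172, 1.93044)–(0, 0.2172, 2.12068)  len=0.2887
  (v5,v0,v6) [+--] → (-0.2172, 0.2172, 0)–(-1.13004, 0.2172, 0)  len=0.9128
  (v5,v6,v2) [+--] → (-1.13004, 0.2172, 0)–(-0.2172, 0.2172, 1.93044)  len=2.1354

Chained into 1 loop(s):
  loop 1: 8 segments, perimeter = 7.1083
Total perimeter = 7.108

loops=1 perimeter=7.108


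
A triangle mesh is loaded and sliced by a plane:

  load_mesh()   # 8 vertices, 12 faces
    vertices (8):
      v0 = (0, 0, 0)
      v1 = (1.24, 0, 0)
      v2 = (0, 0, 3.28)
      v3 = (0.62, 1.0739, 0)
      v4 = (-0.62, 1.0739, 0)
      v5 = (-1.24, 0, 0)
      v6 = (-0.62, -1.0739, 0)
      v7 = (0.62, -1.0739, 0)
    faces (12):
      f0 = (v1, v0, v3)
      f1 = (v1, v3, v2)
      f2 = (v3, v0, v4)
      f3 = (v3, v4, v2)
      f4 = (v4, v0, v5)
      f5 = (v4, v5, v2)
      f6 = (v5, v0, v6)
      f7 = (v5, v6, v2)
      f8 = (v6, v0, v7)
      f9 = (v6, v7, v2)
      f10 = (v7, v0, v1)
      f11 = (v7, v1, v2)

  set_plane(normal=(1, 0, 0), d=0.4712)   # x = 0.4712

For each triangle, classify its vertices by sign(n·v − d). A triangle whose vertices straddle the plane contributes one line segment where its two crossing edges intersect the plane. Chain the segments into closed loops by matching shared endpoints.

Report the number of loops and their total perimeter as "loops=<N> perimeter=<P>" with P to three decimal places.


Straddling triangles (8 of 12):
  (v1,v0,v3) [+-+] → (0.4712, 0, 0)–(0.4712, 0.816164, 0)  len=0.8162
  (v1,v3,v2) [++-] → (0.4712, 0.816164, 0.7872)–(0.4712, 0, 2.0336)  len=1.4898
  (v3,v0,v4) [+--] → (0.4712, 0.816164, 0)–(0.4712, 1.0739, 0)  len=0.2577
  (v3,v4,v2) [+--] → (0.4712, 1.0739, 0)–(0.4712, 0.816164, 0.7872)  len=0.8283
  (v6,v0,v7) [--+] → (0.4712, -0.816164, 0)–(0.4712, -1.0739, 0)  len=0.2577
  (v6,v7,v2) [-+-] → (0.4712, -1.0739, 0)–(0.4712, -0.816164, 0.7872)  len=0.8283
  (v7,v0,v1) [+-+] → (0.4712, -0.816164, 0)–(0.4712, 0, 0)  len=0.8162
  (v7,v1,v2) [++-] → (0.4712, 0, 2.0336)–(0.4712, -0.816164, 0.7872)  len=1.4898

Chained into 1 loop(s):
  loop 1: 8 segments, perimeter = 6.7841
Total perimeter = 6.784

loops=1 perimeter=6.784


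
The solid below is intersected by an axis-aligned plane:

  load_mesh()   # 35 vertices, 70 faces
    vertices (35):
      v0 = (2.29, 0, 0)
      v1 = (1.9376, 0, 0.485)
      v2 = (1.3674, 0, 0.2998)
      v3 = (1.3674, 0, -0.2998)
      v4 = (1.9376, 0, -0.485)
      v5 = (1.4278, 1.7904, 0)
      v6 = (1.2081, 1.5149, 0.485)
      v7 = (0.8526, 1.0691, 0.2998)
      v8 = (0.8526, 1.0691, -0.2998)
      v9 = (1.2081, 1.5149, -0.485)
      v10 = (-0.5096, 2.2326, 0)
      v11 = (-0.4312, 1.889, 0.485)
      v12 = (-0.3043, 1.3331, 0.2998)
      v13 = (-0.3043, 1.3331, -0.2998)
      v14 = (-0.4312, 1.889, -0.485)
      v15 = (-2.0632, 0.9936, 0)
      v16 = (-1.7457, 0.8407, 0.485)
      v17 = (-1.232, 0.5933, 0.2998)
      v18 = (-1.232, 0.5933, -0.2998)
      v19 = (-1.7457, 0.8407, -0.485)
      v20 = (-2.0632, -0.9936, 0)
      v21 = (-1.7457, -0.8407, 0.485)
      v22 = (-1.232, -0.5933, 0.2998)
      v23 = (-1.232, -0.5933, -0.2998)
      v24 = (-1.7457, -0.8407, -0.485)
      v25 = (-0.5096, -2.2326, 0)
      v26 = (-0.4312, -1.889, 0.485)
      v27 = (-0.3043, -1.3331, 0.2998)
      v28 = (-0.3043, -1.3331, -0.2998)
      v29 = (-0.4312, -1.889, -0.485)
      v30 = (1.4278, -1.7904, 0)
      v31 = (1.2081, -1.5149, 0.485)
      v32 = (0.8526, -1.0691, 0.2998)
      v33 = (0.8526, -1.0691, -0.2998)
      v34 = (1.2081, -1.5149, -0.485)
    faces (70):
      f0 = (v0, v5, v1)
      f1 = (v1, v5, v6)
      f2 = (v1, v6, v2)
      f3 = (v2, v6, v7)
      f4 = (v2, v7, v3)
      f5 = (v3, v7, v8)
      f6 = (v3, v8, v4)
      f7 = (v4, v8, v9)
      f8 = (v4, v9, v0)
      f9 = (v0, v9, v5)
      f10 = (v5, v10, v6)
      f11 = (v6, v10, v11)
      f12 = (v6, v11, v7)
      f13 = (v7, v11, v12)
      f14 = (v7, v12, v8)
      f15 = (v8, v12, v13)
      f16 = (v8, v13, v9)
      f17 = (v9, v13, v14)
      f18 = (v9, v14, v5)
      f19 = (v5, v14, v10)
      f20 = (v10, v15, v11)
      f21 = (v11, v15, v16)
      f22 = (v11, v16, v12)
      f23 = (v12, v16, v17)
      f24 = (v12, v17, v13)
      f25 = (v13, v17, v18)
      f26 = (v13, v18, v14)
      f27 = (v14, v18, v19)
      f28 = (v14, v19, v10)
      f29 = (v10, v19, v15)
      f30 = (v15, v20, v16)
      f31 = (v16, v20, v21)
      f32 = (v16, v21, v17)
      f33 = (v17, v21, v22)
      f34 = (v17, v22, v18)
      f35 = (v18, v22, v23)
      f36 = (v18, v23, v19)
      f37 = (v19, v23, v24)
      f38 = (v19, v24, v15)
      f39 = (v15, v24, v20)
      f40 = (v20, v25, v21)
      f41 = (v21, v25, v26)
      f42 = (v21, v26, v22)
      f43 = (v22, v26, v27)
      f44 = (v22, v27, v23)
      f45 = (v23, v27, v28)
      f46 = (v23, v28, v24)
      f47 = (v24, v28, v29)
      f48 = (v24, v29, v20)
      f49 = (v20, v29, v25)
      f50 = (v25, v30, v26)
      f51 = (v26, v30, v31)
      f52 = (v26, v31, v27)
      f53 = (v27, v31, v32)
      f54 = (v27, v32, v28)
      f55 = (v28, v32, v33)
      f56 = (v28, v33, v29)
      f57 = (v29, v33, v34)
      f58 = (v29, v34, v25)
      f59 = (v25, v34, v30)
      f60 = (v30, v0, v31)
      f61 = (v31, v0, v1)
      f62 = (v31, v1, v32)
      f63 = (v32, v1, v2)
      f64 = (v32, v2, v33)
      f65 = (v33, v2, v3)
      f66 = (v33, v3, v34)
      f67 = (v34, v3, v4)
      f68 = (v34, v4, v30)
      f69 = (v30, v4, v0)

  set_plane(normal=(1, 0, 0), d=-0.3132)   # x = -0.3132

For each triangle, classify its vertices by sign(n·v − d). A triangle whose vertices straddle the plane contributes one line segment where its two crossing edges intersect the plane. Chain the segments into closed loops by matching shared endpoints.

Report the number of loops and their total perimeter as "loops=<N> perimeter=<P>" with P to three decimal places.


Straddling triangles (24 of 70):
  (v5,v10,v6) [+-+] → (-0.3132, 2.18777, 0)–(-0.3132, 2.15054, 0.0554544)  len=0.0668
  (v6,v10,v11) [+--] → (-0.3132, 2.15054, 0.0554544)–(-0.3132, 1.86207, 0.485)  len=0.5174
  (v6,v11,v7) [+-+] → (-0.3132, 1.86207, 0.485)–(-0.3132, 1.81364, 0.467977)  len=0.0513
  (v7,v11,v12) [+-+] → (-0.3132, 1.81364, 0.467977)–(-0.3132, 1.37209, 0.312789)  len=0.4680
  (v9,v13,v14) [++-] → (-0.3132, 1.37209, -0.312789)–(-0.3132, 1.86207, -0.485)  len=0.5194
  (v9,v14,v5) [+-+] → (-0.3132, 1.86207, -0.485)–(-0.3132, 1.88274, -0.454215)  len=0.0371
  (v5,v14,v10) [+--] → (-0.3132, 1.88274, -0.454215)–(-0.3132, 2.18777, 0)  len=0.5471
  (v11,v16,v12) [--+] → (-0.3132, 1.33006, 0.300944)–(-0.3132, 1.37209, 0.312789)  len=0.0437
  (v12,v16,v17) [+--] → (-0.3132, 1.33006, 0.300944)–(-0.3132, 1.326, 0.2998)  len=0.0042
  (v12,v17,v13) [+-+] → (-0.3132, 1.326, 0.2998)–(-0.3132, 1.326, -0.294048)  len=0.5938
  (v13,v17,v18) [+--] → (-0.3132, 1.326, -0.294048)–(-0.3132, 1.326, -0.2998)  len=0.0058
  (v13,v18,v14) [+--] → (-0.3132, 1.326, -0.2998)–(-0.3132, 1.37209, -0.312789)  len=0.0479
  (v22,v26,v27) [--+] → (-0.3132, -1.37209, 0.312789)–(-0.3132, -1.326, 0.2998)  len=0.0479
  (v22,v27,v23) [-+-] → (-0.3132, -1.326, 0.2998)–(-0.3132, -1.326, 0.294048)  len=0.0058
  (v23,v27,v28) [-++] → (-0.3132, -1.326, 0.294048)–(-0.3132, -1.326, -0.2998)  len=0.5938
  (v23,v28,v24) [-+-] → (-0.3132, -1.326, -0.2998)–(-0.3132, -1.33006, -0.300944)  len=0.0042
  (v24,v28,v29) [-+-] → (-0.3132, -1.33006, -0.300944)–(-0.3132, -1.37209, -0.312789)  len=0.0437
  (v25,v30,v26) [-+-] → (-0.3132, -2.18777, 0)–(-0.3132, -1.88274, 0.454215)  len=0.5471
  (v26,v30,v31) [-++] → (-0.3132, -1.88274, 0.454215)–(-0.3132, -1.86207, 0.485)  len=0.0371
  (v26,v31,v27) [-++] → (-0.3132, -1.86207, 0.485)–(-0.3132, -1.37209, 0.312789)  len=0.5194
  (v28,v33,v29) [++-] → (-0.3132, -1.81364, -0.467977)–(-0.3132, -1.37209, -0.312789)  len=0.4680
  (v29,v33,v34) [-++] → (-0.3132, -1.81364, -0.467977)–(-0.3132, -1.86207, -0.485)  len=0.0513
  (v29,v34,v25) [-+-] → (-0.3132, -1.86207, -0.485)–(-0.3132, -2.15054, -0.0554544)  len=0.5174
  (v25,v34,v30) [-++] → (-0.3132, -2.15054, -0.0554544)–(-0.3132, -2.18777, 0)  len=0.0668

Chained into 2 loop(s):
  loop 1: 12 segments, perimeter = 2.9025
  loop 2: 12 segments, perimeter = 2.9025
Total perimeter = 5.805

loops=2 perimeter=5.805


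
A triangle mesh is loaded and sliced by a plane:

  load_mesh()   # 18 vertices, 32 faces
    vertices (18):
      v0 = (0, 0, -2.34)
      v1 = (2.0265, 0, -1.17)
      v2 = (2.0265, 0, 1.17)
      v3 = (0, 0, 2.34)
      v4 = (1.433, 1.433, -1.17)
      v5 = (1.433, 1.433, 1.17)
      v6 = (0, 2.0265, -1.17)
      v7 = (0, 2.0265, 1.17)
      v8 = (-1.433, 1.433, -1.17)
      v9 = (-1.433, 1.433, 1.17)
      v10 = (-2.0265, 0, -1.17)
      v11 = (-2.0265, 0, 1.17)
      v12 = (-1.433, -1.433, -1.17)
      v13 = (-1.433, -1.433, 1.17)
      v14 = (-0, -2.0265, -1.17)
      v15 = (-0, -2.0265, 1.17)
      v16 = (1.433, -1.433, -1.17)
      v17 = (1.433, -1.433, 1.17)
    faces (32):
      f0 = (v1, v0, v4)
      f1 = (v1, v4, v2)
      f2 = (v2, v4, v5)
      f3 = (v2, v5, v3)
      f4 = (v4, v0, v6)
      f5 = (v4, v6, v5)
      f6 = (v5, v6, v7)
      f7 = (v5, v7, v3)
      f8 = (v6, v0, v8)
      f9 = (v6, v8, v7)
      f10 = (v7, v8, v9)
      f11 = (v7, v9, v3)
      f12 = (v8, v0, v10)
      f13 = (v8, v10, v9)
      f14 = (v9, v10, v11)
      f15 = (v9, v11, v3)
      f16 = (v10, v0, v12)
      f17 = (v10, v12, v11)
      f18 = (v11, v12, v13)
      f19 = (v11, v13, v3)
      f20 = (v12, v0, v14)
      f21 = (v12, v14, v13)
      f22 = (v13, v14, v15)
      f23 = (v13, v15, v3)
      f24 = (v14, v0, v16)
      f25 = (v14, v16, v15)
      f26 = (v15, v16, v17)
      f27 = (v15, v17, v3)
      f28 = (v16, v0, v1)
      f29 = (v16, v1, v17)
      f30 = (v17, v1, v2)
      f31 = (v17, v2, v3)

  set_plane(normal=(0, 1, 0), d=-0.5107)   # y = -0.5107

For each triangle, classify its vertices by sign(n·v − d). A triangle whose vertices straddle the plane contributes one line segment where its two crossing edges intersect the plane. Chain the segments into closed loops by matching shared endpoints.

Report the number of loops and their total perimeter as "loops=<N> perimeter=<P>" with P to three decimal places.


Straddling triangles (12 of 32):
  (v10,v0,v12) [++-] → (-0.5107, -0.5107, -1.92303)–(-1.81499, -0.5107, -1.17)  len=1.5061
  (v10,v12,v11) [+-+] → (-1.81499, -0.5107, -1.17)–(-1.81499, -0.5107, 0.336059)  len=1.5061
  (v11,v12,v13) [+--] → (-1.81499, -0.5107, 0.336059)–(-1.81499, -0.5107, 1.17)  len=0.8339
  (v11,v13,v3) [+-+] → (-1.81499, -0.5107, 1.17)–(-0.5107, -0.5107, 1.92303)  len=1.5061
  (v12,v0,v14) [-+-] → (-0.5107, -0.5107, -1.92303)–(0, -0.5107, -2.04515)  len=0.5251
  (v13,v15,v3) [--+] → (0, -0.5107, 2.04515)–(-0.5107, -0.5107, 1.92303)  len=0.5251
  (v14,v0,v16) [-+-] → (0, -0.5107, -2.04515)–(0.5107, -0.5107, -1.92303)  len=0.5251
  (v15,v17,v3) [--+] → (0.5107, -0.5107, 1.92303)–(0, -0.5107, 2.04515)  len=0.5251
  (v16,v0,v1) [-++] → (0.5107, -0.5107, -1.92303)–(1.81499, -0.5107, -1.17)  len=1.5061
  (v16,v1,v17) [-+-] → (1.81499, -0.5107, -1.17)–(1.81499, -0.5107, -0.336059)  len=0.8339
  (v17,v1,v2) [-++] → (1.81499, -0.5107, -0.336059)–(1.81499, -0.5107, 1.17)  len=1.5061
  (v17,v2,v3) [-++] → (1.81499, -0.5107, 1.17)–(0.5107, -0.5107, 1.92303)  len=1.5061

Chained into 1 loop(s):
  loop 1: 12 segments, perimeter = 12.8046
Total perimeter = 12.805

loops=1 perimeter=12.805


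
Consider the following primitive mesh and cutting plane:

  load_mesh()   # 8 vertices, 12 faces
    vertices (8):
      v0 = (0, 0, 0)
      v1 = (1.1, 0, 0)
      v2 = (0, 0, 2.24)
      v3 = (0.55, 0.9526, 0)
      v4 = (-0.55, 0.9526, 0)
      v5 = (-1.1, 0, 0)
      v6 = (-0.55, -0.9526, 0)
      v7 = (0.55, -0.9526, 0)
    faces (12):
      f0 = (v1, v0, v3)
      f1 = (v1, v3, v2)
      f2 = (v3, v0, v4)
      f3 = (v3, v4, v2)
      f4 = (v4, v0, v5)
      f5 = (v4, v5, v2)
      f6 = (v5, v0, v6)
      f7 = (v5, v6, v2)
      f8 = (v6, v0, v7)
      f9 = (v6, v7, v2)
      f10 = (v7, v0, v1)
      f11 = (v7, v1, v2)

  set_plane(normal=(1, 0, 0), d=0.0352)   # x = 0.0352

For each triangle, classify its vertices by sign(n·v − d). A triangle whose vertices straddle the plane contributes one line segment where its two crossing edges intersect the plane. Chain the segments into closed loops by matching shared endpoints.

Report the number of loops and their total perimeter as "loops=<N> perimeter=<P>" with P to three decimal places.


Straddling triangles (8 of 12):
  (v1,v0,v3) [+-+] → (0.0352, 0, 0)–(0.0352, 0.0609664, 0)  len=0.0610
  (v1,v3,v2) [++-] → (0.0352, 0.0609664, 2.09664)–(0.0352, 0, 2.16832)  len=0.0941
  (v3,v0,v4) [+--] → (0.0352, 0.0609664, 0)–(0.0352, 0.9526, 0)  len=0.8916
  (v3,v4,v2) [+--] → (0.0352, 0.9526, 0)–(0.0352, 0.0609664, 2.09664)  len=2.2784
  (v6,v0,v7) [--+] → (0.0352, -0.0609664, 0)–(0.0352, -0.9526, 0)  len=0.8916
  (v6,v7,v2) [-+-] → (0.0352, -0.9526, 0)–(0.0352, -0.0609664, 2.09664)  len=2.2784
  (v7,v0,v1) [+-+] → (0.0352, -0.0609664, 0)–(0.0352, 0, 0)  len=0.0610
  (v7,v1,v2) [++-] → (0.0352, 0, 2.16832)–(0.0352, -0.0609664, 2.09664)  len=0.0941

Chained into 1 loop(s):
  loop 1: 8 segments, perimeter = 6.6501
Total perimeter = 6.650

loops=1 perimeter=6.650


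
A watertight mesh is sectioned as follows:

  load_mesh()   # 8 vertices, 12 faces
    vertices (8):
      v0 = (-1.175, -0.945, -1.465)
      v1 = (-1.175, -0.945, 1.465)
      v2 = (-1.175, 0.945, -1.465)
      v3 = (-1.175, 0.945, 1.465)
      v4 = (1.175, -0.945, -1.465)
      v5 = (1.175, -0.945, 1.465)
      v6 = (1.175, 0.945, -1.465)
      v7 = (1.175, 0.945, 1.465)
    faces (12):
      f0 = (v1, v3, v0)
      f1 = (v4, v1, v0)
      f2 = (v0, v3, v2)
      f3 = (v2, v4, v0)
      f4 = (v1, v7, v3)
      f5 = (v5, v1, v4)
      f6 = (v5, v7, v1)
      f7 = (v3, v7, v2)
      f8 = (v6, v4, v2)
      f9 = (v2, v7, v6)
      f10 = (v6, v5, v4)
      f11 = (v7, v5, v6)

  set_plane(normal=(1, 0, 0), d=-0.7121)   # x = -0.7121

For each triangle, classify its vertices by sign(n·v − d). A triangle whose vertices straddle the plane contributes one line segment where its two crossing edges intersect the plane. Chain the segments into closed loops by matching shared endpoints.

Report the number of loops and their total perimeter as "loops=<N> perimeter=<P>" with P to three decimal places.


Straddling triangles (8 of 12):
  (v4,v1,v0) [+--] → (-0.7121, -0.945, 0.887852)–(-0.7121, -0.945, -1.465)  len=2.3529
  (v2,v4,v0) [-+-] → (-0.7121, 0.57271, -1.465)–(-0.7121, -0.945, -1.465)  len=1.5177
  (v1,v7,v3) [-+-] → (-0.7121, -0.57271, 1.465)–(-0.7121, 0.945, 1.465)  len=1.5177
  (v5,v1,v4) [+-+] → (-0.7121, -0.945, 1.465)–(-0.7121, -0.945, 0.887852)  len=0.5771
  (v5,v7,v1) [++-] → (-0.7121, -0.57271, 1.465)–(-0.7121, -0.945, 1.465)  len=0.3723
  (v3,v7,v2) [-+-] → (-0.7121, 0.945, 1.465)–(-0.7121, 0.945, -0.887852)  len=2.3529
  (v6,v4,v2) [++-] → (-0.7121, 0.57271, -1.465)–(-0.7121, 0.945, -1.465)  len=0.3723
  (v2,v7,v6) [-++] → (-0.7121, 0.945, -0.887852)–(-0.7121, 0.945, -1.465)  len=0.5771

Chained into 1 loop(s):
  loop 1: 8 segments, perimeter = 9.6400
Total perimeter = 9.640

loops=1 perimeter=9.640


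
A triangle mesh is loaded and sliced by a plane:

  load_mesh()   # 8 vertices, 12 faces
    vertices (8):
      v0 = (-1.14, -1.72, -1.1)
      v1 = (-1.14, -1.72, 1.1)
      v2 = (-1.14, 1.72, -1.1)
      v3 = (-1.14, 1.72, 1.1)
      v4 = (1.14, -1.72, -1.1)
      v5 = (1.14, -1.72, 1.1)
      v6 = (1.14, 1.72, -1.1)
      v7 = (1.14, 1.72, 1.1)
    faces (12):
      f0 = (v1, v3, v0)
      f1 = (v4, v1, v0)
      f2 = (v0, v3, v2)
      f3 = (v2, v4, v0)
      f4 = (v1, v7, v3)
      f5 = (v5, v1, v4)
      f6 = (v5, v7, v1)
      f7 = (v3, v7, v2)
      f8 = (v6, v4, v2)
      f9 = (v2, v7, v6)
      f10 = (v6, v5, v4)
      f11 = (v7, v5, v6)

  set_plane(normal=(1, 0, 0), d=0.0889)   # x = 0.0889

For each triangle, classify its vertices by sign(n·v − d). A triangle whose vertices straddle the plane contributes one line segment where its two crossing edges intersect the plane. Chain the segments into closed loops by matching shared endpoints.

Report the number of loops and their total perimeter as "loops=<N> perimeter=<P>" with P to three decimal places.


loops=1 perimeter=11.280

Straddling triangles (8 of 12):
  (v4,v1,v0) [+--] → (0.0889, -1.72, -0.0857807)–(0.0889, -1.72, -1.1)  len=1.0142
  (v2,v4,v0) [-+-] → (0.0889, -0.13413, -1.1)–(0.0889, -1.72, -1.1)  len=1.5859
  (v1,v7,v3) [-+-] → (0.0889, 0.13413, 1.1)–(0.0889, 1.72, 1.1)  len=1.5859
  (v5,v1,v4) [+-+] → (0.0889, -1.72, 1.1)–(0.0889, -1.72, -0.0857807)  len=1.1858
  (v5,v7,v1) [++-] → (0.0889, 0.13413, 1.1)–(0.0889, -1.72, 1.1)  len=1.8541
  (v3,v7,v2) [-+-] → (0.0889, 1.72, 1.1)–(0.0889, 1.72, 0.0857807)  len=1.0142
  (v6,v4,v2) [++-] → (0.0889, -0.13413, -1.1)–(0.0889, 1.72, -1.1)  len=1.8541
  (v2,v7,v6) [-++] → (0.0889, 1.72, 0.0857807)–(0.0889, 1.72, -1.1)  len=1.1858

Chained into 1 loop(s):
  loop 1: 8 segments, perimeter = 11.2800
Total perimeter = 11.280


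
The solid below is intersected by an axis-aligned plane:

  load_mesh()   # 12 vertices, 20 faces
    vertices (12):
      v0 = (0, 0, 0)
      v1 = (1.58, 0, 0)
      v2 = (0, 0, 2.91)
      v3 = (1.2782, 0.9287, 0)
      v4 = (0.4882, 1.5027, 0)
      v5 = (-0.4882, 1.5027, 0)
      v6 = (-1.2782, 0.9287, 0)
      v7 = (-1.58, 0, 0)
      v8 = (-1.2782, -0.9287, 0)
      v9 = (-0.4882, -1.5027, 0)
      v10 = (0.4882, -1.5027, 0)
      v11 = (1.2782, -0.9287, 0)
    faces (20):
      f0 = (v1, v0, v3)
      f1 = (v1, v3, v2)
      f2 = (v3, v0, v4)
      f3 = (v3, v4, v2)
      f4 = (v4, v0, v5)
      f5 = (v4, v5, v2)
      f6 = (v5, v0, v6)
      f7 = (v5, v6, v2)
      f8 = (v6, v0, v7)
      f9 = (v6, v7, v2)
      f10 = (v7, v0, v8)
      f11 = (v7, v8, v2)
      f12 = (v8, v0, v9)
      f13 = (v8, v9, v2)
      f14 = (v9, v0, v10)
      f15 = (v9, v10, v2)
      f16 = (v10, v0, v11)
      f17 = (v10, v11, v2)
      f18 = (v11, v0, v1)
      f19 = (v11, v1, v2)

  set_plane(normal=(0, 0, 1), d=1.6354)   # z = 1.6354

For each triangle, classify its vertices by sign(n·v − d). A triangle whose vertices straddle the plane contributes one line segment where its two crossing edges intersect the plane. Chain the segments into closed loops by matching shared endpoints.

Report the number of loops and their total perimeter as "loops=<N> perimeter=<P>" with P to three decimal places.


Straddling triangles (10 of 20):
  (v1,v3,v2) [--+] → (0.55986, 0.406777, 1.6354)–(0.692051, 0, 1.6354)  len=0.4277
  (v3,v4,v2) [--+] → (0.213835, 0.658193, 1.6354)–(0.55986, 0.406777, 1.6354)  len=0.4277
  (v4,v5,v2) [--+] → (-0.213835, 0.658193, 1.6354)–(0.213835, 0.658193, 1.6354)  len=0.4277
  (v5,v6,v2) [--+] → (-0.55986, 0.406777, 1.6354)–(-0.213835, 0.658193, 1.6354)  len=0.4277
  (v6,v7,v2) [--+] → (-0.692051, 0, 1.6354)–(-0.55986, 0.406777, 1.6354)  len=0.4277
  (v7,v8,v2) [--+] → (-0.55986, -0.406777, 1.6354)–(-0.692051, 0, 1.6354)  len=0.4277
  (v8,v9,v2) [--+] → (-0.213835, -0.658193, 1.6354)–(-0.55986, -0.406777, 1.6354)  len=0.4277
  (v9,v10,v2) [--+] → (0.213835, -0.658193, 1.6354)–(-0.213835, -0.658193, 1.6354)  len=0.4277
  (v10,v11,v2) [--+] → (0.55986, -0.406777, 1.6354)–(0.213835, -0.658193, 1.6354)  len=0.4277
  (v11,v1,v2) [--+] → (0.692051, 0, 1.6354)–(0.55986, -0.406777, 1.6354)  len=0.4277

Chained into 1 loop(s):
  loop 1: 10 segments, perimeter = 4.2771
Total perimeter = 4.277

loops=1 perimeter=4.277


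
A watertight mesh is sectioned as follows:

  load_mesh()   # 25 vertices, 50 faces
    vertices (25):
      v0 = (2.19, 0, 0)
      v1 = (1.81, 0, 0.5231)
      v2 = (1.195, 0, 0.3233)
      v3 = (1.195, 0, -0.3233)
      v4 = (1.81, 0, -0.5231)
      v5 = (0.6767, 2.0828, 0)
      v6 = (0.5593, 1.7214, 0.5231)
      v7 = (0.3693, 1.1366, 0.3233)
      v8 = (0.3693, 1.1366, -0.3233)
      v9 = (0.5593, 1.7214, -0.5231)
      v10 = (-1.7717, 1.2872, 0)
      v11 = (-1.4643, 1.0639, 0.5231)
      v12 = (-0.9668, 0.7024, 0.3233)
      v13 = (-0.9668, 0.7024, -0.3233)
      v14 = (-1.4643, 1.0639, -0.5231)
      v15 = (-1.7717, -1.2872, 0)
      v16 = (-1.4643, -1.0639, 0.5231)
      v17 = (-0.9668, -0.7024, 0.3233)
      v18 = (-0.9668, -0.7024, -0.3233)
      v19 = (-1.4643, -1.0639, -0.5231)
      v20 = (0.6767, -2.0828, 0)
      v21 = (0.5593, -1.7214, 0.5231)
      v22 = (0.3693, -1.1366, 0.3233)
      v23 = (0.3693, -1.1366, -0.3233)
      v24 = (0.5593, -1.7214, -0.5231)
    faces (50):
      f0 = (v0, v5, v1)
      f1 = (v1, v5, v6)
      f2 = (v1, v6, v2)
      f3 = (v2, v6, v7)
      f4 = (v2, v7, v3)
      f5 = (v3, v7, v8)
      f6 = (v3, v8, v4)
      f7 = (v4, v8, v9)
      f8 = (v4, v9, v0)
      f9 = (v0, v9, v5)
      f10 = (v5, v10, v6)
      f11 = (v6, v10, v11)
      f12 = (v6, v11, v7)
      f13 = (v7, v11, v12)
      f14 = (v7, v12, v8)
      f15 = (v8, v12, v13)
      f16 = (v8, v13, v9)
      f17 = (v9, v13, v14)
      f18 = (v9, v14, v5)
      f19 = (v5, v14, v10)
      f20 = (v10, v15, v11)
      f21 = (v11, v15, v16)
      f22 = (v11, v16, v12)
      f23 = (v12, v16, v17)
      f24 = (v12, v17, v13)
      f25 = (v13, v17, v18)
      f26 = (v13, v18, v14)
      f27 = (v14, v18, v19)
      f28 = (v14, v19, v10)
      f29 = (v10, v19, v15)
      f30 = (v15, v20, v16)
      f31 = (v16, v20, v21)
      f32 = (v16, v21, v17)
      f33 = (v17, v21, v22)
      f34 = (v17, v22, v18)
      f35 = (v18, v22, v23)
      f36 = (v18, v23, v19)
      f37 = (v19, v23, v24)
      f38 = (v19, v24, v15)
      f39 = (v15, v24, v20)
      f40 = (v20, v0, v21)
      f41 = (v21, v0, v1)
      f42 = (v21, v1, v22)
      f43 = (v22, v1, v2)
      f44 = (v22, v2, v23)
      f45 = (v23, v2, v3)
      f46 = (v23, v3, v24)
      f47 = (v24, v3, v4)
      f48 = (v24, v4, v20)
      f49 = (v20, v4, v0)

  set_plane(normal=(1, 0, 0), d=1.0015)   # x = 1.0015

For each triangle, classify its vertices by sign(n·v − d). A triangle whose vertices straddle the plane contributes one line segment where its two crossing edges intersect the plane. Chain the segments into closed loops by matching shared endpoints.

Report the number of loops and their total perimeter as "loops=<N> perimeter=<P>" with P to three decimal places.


Straddling triangles (20 of 50):
  (v0,v5,v1) [+-+] → (1.0015, 1.63577, 0)–(1.0015, 1.48588, 0.149919)  len=0.2120
  (v1,v5,v6) [+--] → (1.0015, 1.48588, 0.149919)–(1.0015, 1.11278, 0.5231)  len=0.5277
  (v1,v6,v2) [+-+] → (1.0015, 1.11278, 0.5231)–(1.0015, 0.523975, 0.384117)  len=0.6050
  (v2,v6,v7) [+--] → (1.0015, 0.523975, 0.384117)–(1.0015, 0.266358, 0.3233)  len=0.2647
  (v2,v7,v3) [+-+] → (1.0015, 0.266358, 0.3233)–(1.0015, 0.266358, -0.171771)  len=0.4951
  (v3,v7,v8) [+--] → (1.0015, 0.266358, -0.171771)–(1.0015, 0.266358, -0.3233)  len=0.1515
  (v3,v8,v4) [+-+] → (1.0015, 0.266358, -0.3233)–(1.0015, 0.637843, -0.410975)  len=0.3817
  (v4,v8,v9) [+--] → (1.0015, 0.637843, -0.410975)–(1.0015, 1.11278, -0.5231)  len=0.4880
  (v4,v9,v0) [+-+] → (1.0015, 1.11278, -0.5231)–(1.0015, 1.2546, -0.38125)  len=0.2006
  (v0,v9,v5) [+--] → (1.0015, 1.2546, -0.38125)–(1.0015, 1.63577, 0)  len=0.5391
  (v20,v0,v21) [-+-] → (1.0015, -1.63577, 0)–(1.0015, -1.2546, 0.38125)  len=0.5391
  (v21,v0,v1) [-++] → (1.0015, -1.2546, 0.38125)–(1.0015, -1.11278, 0.5231)  len=0.2006
  (v21,v1,v22) [-+-] → (1.0015, -1.11278, 0.5231)–(1.0015, -0.637843, 0.410975)  len=0.4880
  (v22,v1,v2) [-++] → (1.0015, -0.637843, 0.410975)–(1.0015, -0.266358, 0.3233)  len=0.3817
  (v22,v2,v23) [-+-] → (1.0015, -0.266358, 0.3233)–(1.0015, -0.266358, 0.171771)  len=0.1515
  (v23,v2,v3) [-++] → (1.0015, -0.266358, 0.171771)–(1.0015, -0.266358, -0.3233)  len=0.4951
  (v23,v3,v24) [-+-] → (1.0015, -0.266358, -0.3233)–(1.0015, -0.523975, -0.384117)  len=0.2647
  (v24,v3,v4) [-++] → (1.0015, -0.523975, -0.384117)–(1.0015, -1.11278, -0.5231)  len=0.6050
  (v24,v4,v20) [-+-] → (1.0015, -1.11278, -0.5231)–(1.0015, -1.48588, -0.149919)  len=0.5277
  (v20,v4,v0) [-++] → (1.0015, -1.48588, -0.149919)–(1.0015, -1.63577, 0)  len=0.2120

Chained into 2 loop(s):
  loop 1: 10 segments, perimeter = 3.8654
  loop 2: 10 segments, perimeter = 3.8654
Total perimeter = 7.731

loops=2 perimeter=7.731
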